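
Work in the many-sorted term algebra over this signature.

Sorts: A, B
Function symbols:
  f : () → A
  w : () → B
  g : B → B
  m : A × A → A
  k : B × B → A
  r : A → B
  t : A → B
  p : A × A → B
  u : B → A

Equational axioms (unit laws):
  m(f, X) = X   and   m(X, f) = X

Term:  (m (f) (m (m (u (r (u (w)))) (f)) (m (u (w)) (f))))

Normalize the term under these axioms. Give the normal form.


1. (m (f) (m (m (u (r (u (w)))) (f)) (m (u (w)) (f))))  →  (m (m (u (r (u (w)))) (f)) (m (u (w)) (f)))
2. (m (m (u (r (u (w)))) (f)) (m (u (w)) (f)))  →  (m (u (r (u (w)))) (m (u (w)) (f)))
3. (m (u (r (u (w)))) (m (u (w)) (f)))  →  (m (u (r (u (w)))) (u (w)))

normal form = (m (u (r (u (w)))) (u (w)))


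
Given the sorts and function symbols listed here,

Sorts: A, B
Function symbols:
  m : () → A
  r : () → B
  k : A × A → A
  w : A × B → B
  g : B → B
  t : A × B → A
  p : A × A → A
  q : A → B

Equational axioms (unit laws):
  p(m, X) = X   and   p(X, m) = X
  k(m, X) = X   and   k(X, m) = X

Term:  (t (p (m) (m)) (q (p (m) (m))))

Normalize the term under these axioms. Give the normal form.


1. (t (p (m) (m)) (q (p (m) (m))))  →  (t (m) (q (p (m) (m))))
2. (t (m) (q (p (m) (m))))  →  (t (m) (q (m)))

normal form = (t (m) (q (m)))


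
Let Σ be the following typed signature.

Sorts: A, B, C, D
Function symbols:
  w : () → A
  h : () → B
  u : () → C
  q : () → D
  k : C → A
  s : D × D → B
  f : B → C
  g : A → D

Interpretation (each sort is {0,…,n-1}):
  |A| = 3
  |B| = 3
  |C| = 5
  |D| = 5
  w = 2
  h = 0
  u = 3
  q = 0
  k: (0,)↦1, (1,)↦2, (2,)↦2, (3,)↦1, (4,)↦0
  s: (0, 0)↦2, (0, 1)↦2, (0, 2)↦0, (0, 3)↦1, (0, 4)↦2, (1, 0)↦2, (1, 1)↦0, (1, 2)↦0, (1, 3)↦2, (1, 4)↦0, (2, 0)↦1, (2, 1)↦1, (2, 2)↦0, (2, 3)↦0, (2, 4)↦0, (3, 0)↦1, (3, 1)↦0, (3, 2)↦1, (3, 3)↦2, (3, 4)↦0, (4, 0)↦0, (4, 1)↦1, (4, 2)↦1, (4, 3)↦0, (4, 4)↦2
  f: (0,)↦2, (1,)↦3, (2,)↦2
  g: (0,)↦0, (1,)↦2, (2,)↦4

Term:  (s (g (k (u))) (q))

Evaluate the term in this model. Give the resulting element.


value = 1

  u = 3
  (k (u)) = k(3,) = 1
  (g (k (u))) = g(1,) = 2
  q = 0
  (s (g (k (u))) (q)) = s(2, 0) = 1


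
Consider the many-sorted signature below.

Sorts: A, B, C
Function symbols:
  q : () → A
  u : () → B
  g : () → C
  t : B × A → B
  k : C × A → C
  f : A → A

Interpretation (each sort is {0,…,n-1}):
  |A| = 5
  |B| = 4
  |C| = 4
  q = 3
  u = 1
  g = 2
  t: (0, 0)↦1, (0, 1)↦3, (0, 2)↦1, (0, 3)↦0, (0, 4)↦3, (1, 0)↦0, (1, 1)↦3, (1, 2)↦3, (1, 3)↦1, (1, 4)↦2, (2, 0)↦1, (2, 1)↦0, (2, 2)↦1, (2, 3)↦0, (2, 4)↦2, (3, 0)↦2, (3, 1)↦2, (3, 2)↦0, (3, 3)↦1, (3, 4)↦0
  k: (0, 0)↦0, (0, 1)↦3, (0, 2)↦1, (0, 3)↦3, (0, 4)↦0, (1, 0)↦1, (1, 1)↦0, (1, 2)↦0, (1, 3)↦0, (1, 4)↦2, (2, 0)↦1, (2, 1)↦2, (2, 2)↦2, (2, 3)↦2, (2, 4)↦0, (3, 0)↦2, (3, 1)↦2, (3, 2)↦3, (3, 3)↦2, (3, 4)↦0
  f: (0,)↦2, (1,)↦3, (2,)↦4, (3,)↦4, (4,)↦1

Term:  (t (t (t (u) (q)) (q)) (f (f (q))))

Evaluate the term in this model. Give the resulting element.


  u = 1
  q = 3
  (t (u) (q)) = t(1, 3) = 1
  q = 3
  (t (t (u) (q)) (q)) = t(1, 3) = 1
  q = 3
  (f (q)) = f(3,) = 4
  (f (f (q))) = f(4,) = 1
  (t (t (t (u) (q)) (q)) (f (f (q)))) = t(1, 1) = 3

value = 3


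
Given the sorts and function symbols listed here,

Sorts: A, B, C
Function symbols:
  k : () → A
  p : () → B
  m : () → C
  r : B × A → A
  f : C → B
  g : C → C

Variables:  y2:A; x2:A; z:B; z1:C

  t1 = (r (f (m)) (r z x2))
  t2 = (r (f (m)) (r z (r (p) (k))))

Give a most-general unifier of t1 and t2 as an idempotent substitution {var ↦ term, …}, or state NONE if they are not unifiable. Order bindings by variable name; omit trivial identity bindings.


{x2 ↦ (r (p) (k))}


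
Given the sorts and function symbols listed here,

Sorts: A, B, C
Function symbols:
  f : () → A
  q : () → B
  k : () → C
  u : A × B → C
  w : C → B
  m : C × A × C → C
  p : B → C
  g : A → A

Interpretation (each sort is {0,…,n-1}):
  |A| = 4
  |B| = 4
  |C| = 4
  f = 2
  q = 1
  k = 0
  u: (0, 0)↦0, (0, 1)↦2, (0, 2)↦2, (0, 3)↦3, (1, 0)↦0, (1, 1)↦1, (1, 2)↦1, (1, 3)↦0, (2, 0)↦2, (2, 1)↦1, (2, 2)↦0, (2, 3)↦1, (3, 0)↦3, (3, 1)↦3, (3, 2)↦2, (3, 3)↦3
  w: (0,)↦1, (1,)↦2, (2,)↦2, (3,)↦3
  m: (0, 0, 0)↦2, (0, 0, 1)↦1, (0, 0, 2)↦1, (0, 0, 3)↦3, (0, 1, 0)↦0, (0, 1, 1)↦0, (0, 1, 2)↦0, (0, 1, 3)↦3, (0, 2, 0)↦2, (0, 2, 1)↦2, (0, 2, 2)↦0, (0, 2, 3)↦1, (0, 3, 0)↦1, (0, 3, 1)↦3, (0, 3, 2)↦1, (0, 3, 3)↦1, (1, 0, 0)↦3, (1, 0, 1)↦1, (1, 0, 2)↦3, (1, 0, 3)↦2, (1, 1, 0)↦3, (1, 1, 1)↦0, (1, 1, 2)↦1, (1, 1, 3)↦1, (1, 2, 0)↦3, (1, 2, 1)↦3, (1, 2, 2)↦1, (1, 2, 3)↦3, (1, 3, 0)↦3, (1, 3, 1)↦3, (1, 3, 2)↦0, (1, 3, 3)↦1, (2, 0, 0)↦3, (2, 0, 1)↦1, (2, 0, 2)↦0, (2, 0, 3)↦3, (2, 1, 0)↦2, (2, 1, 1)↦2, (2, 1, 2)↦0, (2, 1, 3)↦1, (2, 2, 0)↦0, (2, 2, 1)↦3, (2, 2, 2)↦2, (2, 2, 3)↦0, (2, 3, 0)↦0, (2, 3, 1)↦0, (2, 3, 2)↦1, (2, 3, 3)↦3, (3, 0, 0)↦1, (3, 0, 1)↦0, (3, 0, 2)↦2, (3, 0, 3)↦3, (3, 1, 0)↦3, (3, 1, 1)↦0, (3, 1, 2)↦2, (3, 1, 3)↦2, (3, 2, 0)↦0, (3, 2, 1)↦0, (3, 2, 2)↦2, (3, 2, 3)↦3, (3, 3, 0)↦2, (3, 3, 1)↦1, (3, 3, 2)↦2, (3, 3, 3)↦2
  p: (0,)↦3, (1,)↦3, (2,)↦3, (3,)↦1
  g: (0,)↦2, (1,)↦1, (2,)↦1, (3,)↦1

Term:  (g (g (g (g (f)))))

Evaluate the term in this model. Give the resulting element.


value = 1

  f = 2
  (g (f)) = g(2,) = 1
  (g (g (f))) = g(1,) = 1
  (g (g (g (f)))) = g(1,) = 1
  (g (g (g (g (f))))) = g(1,) = 1


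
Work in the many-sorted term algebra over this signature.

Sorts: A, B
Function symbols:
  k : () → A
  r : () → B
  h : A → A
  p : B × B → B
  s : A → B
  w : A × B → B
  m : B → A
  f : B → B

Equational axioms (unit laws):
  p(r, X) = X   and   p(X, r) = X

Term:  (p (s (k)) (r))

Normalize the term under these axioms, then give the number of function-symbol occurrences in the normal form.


1. (p (s (k)) (r))  →  (s (k))
normal form: (s (k))

size = 2


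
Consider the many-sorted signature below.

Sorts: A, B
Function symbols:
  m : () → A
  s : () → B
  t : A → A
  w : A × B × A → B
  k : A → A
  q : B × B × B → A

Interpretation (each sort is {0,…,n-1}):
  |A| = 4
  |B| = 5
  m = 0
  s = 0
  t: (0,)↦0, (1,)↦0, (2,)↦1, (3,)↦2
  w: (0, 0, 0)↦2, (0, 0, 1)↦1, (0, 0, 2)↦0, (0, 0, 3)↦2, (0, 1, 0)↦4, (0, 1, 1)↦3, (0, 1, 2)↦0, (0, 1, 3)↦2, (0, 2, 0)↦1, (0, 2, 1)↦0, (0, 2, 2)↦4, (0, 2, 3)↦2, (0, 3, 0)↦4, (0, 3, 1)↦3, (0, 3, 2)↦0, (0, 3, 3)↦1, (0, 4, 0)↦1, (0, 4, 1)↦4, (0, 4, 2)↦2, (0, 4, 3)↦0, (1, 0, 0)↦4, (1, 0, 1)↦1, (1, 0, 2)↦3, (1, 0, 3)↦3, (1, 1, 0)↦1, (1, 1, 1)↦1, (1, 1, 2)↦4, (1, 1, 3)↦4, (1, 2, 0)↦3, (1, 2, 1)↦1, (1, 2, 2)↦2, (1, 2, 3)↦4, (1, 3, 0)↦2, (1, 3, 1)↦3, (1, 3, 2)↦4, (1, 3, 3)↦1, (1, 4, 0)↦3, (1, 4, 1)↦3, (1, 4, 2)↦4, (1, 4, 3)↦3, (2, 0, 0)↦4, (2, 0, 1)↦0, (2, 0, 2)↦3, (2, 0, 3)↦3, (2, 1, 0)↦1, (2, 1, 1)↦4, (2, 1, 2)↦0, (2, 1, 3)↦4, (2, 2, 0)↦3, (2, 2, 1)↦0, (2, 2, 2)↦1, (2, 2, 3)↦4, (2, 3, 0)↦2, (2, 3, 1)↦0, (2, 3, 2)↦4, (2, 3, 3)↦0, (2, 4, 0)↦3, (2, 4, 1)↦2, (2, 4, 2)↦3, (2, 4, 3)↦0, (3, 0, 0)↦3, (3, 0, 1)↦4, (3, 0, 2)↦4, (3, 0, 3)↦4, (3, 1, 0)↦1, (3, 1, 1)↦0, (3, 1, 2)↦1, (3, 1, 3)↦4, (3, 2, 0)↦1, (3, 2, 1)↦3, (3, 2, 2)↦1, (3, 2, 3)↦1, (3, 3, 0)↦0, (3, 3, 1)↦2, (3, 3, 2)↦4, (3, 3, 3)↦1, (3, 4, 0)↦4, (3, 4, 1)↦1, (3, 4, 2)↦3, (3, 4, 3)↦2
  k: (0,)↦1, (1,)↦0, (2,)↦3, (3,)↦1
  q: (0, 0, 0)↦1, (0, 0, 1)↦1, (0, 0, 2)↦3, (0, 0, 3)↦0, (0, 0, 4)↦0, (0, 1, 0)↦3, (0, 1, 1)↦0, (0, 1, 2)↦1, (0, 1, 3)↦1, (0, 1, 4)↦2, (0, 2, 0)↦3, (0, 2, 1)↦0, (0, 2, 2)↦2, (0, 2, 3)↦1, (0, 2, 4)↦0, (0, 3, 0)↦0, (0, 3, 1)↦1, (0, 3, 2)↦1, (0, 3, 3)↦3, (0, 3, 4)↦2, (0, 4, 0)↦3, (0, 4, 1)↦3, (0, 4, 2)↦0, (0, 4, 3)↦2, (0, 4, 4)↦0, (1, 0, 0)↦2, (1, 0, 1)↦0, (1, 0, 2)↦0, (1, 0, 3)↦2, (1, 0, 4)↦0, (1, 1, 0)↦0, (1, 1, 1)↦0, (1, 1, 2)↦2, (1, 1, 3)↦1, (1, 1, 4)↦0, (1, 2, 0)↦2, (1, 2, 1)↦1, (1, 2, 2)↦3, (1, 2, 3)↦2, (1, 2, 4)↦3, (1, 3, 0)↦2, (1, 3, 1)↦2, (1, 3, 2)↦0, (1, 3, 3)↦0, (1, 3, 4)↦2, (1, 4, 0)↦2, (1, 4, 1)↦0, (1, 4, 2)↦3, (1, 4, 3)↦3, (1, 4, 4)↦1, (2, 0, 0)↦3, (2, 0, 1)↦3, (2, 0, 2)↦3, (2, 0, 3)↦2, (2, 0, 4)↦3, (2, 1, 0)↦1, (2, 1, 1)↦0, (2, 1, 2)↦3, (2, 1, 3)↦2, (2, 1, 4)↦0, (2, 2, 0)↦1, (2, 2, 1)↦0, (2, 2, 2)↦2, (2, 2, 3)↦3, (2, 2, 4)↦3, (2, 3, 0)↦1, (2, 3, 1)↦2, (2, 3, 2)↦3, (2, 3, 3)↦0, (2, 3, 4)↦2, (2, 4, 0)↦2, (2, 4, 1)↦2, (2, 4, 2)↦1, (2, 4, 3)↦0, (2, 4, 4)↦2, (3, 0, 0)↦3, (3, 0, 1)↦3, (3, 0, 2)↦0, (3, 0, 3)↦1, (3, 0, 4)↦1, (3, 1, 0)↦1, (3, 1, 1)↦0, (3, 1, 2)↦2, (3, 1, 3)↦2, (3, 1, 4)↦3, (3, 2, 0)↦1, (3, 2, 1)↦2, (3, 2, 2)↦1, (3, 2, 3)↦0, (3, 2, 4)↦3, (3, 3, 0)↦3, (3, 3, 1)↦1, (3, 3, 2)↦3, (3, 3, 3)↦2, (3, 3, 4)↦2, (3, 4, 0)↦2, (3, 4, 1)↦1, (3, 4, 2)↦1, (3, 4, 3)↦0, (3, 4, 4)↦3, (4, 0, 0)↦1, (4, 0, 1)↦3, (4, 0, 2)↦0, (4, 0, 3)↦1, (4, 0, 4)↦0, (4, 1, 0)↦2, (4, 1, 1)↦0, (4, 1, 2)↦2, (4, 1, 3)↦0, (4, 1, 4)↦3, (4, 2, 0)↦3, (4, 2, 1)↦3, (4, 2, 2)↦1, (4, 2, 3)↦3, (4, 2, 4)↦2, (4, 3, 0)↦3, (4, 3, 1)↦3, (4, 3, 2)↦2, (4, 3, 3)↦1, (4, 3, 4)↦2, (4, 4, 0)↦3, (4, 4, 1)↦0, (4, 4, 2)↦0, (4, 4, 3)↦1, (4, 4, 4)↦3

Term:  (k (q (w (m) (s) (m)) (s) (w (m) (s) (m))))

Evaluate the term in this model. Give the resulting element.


value = 1

  m = 0
  s = 0
  m = 0
  (w (m) (s) (m)) = w(0, 0, 0) = 2
  s = 0
  m = 0
  s = 0
  m = 0
  (w (m) (s) (m)) = w(0, 0, 0) = 2
  (q (w (m) (s) (m)) (s) (w (m) (s) (m))) = q(2, 0, 2) = 3
  (k (q (w (m) (s) (m)) (s) (w (m) (s) (m)))) = k(3,) = 1


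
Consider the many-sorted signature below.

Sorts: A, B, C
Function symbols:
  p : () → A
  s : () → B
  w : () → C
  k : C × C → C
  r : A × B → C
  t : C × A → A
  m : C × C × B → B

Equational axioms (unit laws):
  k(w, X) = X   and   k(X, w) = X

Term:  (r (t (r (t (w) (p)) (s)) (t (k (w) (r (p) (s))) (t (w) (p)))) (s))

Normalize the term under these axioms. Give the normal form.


normal form = (r (t (r (t (w) (p)) (s)) (t (r (p) (s)) (t (w) (p)))) (s))

1. (r (t (r (t (w) (p)) (s)) (t (k (w) (r (p) (s))) (t (w) (p)))) (s))  →  (r (t (r (t (w) (p)) (s)) (t (r (p) (s)) (t (w) (p)))) (s))


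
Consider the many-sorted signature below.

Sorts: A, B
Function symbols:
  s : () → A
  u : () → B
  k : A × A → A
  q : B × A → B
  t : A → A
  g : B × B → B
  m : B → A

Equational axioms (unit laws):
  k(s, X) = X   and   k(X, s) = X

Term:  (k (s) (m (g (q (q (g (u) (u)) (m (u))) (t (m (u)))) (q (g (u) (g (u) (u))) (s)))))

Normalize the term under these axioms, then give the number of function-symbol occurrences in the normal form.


1. (k (s) (m (g (q (q (g (u) (u)) (m (u))) (t (m (u)))) (q (g (u) (g (u) (u))) (s)))))  →  (m (g (q (q (g (u) (u)) (m (u))) (t (m (u)))) (q (g (u) (g (u) (u))) (s))))
normal form: (m (g (q (q (g (u) (u)) (m (u))) (t (m (u)))) (q (g (u) (g (u) (u))) (s))))

size = 19


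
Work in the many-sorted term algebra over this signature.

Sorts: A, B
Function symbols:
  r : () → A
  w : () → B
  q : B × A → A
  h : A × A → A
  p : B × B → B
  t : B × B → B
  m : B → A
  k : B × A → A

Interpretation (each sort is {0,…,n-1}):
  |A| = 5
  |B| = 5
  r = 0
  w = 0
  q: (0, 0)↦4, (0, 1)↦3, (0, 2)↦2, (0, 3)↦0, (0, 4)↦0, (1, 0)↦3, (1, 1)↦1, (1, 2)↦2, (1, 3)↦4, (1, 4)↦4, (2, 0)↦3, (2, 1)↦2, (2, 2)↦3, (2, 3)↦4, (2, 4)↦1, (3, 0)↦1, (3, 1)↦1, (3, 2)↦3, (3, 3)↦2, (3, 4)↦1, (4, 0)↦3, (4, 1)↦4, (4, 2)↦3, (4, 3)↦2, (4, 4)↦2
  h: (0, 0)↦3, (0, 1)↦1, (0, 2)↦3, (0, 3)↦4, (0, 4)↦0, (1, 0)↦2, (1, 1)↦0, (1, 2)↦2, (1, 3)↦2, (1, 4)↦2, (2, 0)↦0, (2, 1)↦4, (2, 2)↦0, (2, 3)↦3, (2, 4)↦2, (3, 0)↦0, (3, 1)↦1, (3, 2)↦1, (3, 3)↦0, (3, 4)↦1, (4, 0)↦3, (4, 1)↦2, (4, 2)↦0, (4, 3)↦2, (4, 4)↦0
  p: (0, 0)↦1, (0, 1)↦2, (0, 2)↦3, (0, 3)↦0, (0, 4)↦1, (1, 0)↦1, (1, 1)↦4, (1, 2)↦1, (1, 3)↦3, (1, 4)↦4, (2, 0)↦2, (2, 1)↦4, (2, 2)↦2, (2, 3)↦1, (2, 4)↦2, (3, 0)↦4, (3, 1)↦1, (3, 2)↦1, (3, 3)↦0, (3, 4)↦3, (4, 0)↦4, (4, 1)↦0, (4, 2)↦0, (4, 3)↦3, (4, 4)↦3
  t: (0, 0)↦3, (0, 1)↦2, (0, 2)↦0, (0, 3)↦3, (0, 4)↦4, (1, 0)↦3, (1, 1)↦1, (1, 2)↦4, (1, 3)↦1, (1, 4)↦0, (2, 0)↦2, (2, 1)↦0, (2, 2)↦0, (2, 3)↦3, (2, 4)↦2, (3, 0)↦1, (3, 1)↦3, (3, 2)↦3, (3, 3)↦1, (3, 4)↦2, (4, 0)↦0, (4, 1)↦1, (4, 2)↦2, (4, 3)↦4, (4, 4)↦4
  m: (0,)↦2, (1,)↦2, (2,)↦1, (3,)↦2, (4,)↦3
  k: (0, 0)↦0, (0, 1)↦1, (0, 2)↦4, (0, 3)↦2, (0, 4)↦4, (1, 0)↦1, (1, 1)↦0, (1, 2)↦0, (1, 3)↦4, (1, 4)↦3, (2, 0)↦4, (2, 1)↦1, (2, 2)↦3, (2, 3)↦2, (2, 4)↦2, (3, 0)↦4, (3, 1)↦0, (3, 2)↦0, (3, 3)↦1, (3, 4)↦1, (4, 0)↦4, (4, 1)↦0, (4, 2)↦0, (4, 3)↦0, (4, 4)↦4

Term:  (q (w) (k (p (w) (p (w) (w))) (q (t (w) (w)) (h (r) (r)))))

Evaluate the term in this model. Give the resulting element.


  w = 0
  w = 0
  w = 0
  w = 0
  (p (w) (w)) = p(0, 0) = 1
  (p (w) (p (w) (w))) = p(0, 1) = 2
  w = 0
  w = 0
  (t (w) (w)) = t(0, 0) = 3
  r = 0
  r = 0
  (h (r) (r)) = h(0, 0) = 3
  (q (t (w) (w)) (h (r) (r))) = q(3, 3) = 2
  (k (p (w) (p (w) (w))) (q (t (w) (w)) (h (r) (r)))) = k(2, 2) = 3
  (q (w) (k (p (w) (p (w) (w))) (q (t (w) (w)) (h (r) (r))))) = q(0, 3) = 0

value = 0


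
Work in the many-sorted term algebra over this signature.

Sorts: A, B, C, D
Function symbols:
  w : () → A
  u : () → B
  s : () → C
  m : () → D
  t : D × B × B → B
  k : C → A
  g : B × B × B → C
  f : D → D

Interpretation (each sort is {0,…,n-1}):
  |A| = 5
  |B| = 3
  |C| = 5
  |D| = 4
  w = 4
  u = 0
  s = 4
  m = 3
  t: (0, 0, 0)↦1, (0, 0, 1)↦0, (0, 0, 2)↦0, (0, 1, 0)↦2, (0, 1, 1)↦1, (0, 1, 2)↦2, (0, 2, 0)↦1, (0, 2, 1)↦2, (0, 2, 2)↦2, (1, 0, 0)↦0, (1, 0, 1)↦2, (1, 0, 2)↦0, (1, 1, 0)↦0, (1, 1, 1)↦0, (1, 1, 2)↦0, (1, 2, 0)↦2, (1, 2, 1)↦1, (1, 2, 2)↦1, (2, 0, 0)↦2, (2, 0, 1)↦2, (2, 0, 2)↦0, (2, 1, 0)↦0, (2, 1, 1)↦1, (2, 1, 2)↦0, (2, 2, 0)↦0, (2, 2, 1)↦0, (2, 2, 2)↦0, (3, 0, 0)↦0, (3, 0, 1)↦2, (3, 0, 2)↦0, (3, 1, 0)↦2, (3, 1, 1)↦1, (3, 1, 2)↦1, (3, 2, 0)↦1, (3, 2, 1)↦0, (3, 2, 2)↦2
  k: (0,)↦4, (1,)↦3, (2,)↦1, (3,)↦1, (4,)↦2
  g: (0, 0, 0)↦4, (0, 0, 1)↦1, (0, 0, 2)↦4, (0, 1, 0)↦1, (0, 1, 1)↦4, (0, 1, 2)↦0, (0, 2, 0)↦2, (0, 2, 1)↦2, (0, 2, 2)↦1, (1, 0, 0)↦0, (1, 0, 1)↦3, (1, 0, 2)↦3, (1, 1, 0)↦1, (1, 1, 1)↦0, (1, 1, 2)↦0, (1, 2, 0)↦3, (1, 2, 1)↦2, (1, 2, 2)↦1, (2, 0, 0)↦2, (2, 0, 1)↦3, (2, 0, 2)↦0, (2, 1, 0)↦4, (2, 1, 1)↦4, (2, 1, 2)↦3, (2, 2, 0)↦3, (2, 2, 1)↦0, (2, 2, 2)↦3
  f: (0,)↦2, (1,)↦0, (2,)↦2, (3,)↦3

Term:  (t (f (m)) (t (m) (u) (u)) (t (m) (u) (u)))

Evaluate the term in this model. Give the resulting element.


value = 0

  m = 3
  (f (m)) = f(3,) = 3
  m = 3
  u = 0
  u = 0
  (t (m) (u) (u)) = t(3, 0, 0) = 0
  m = 3
  u = 0
  u = 0
  (t (m) (u) (u)) = t(3, 0, 0) = 0
  (t (f (m)) (t (m) (u) (u)) (t (m) (u) (u))) = t(3, 0, 0) = 0


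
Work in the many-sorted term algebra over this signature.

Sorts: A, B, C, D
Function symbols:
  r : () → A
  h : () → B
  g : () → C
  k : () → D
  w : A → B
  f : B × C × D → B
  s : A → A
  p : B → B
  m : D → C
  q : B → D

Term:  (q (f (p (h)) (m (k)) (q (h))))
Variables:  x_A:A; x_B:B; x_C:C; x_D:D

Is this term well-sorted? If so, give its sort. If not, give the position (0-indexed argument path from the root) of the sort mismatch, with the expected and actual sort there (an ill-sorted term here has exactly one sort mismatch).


      (h) : B
    (p (h)) : B
      (k) : D
    (m (k)) : C
      (h) : B
    (q (h)) : D
  (f (p (h)) (m (k)) (q (h))) : B
(q (f (p (h)) (m (k)) (q (h)))) : D

well-sorted; sort = D


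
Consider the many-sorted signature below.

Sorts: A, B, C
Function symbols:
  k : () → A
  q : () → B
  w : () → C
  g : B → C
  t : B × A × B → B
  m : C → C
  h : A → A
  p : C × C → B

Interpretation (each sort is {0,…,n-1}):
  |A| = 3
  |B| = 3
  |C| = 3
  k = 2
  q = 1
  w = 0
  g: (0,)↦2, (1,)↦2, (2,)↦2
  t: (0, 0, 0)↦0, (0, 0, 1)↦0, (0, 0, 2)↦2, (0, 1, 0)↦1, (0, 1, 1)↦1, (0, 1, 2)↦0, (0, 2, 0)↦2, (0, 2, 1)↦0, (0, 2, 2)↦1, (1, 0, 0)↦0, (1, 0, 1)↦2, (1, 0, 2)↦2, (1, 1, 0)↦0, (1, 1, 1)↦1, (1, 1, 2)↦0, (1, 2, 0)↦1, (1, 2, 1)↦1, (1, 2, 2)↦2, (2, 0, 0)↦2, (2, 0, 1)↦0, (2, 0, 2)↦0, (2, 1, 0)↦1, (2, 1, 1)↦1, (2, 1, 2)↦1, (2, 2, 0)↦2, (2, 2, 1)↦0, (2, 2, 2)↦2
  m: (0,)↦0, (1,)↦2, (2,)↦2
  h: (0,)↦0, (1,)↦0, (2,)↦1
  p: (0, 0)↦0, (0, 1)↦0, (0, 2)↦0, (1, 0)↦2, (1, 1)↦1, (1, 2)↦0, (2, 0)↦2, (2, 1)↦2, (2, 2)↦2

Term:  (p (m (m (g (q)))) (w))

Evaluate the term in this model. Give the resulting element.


value = 2

  q = 1
  (g (q)) = g(1,) = 2
  (m (g (q))) = m(2,) = 2
  (m (m (g (q)))) = m(2,) = 2
  w = 0
  (p (m (m (g (q)))) (w)) = p(2, 0) = 2


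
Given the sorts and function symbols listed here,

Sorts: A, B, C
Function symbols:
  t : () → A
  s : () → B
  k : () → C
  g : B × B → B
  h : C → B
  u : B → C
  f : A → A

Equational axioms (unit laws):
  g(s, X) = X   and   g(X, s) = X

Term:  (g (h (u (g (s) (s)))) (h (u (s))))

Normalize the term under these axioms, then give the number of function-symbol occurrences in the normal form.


1. (g (h (u (g (s) (s)))) (h (u (s))))  →  (g (h (u (s))) (h (u (s))))
normal form: (g (h (u (s))) (h (u (s))))

size = 7


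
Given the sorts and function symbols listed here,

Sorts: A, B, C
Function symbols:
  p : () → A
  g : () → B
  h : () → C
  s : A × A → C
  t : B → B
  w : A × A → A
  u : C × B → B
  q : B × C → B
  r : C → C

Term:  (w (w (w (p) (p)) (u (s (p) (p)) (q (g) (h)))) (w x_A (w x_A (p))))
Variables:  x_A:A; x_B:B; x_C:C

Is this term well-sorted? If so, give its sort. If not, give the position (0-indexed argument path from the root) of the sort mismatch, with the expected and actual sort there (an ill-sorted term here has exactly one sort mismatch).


      (p) : A
      (p) : A
    (w (p) (p)) : A
        (p) : A
        (p) : A
      (s (p) (p)) : C
        (g) : B
        (h) : C
      (q (g) (h)) : B
    (u (s (p) (p)) (q (g) (h))) : B
  (w (w (p) (p)) (u (s (p) (p)) (q (g) (h)))) : ✗ arg 1 at [0, 1] has sort B, expected A
    x_A : A
      x_A : A
      (p) : A
    (w x_A (p)) : A
  (w x_A (w x_A (p))) : A

ill-sorted at position [0, 1]: expected A, got B


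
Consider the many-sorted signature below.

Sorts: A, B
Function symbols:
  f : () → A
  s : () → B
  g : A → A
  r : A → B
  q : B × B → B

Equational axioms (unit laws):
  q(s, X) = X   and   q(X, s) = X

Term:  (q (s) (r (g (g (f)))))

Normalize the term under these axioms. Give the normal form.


1. (q (s) (r (g (g (f)))))  →  (r (g (g (f))))

normal form = (r (g (g (f))))


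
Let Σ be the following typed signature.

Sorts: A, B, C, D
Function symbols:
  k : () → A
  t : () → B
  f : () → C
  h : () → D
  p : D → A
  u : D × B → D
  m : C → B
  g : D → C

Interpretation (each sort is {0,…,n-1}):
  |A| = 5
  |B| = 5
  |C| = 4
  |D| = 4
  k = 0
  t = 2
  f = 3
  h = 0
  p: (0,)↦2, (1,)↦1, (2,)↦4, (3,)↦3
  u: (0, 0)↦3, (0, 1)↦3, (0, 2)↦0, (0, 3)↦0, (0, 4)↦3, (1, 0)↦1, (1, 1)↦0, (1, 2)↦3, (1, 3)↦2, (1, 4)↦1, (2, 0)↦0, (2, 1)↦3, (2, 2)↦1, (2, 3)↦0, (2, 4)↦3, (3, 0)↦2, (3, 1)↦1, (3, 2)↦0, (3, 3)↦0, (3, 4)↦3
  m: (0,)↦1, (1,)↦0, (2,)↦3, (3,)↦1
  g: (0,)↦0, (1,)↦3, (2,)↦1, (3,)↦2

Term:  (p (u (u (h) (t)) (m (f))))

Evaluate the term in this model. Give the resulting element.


value = 3

  h = 0
  t = 2
  (u (h) (t)) = u(0, 2) = 0
  f = 3
  (m (f)) = m(3,) = 1
  (u (u (h) (t)) (m (f))) = u(0, 1) = 3
  (p (u (u (h) (t)) (m (f)))) = p(3,) = 3


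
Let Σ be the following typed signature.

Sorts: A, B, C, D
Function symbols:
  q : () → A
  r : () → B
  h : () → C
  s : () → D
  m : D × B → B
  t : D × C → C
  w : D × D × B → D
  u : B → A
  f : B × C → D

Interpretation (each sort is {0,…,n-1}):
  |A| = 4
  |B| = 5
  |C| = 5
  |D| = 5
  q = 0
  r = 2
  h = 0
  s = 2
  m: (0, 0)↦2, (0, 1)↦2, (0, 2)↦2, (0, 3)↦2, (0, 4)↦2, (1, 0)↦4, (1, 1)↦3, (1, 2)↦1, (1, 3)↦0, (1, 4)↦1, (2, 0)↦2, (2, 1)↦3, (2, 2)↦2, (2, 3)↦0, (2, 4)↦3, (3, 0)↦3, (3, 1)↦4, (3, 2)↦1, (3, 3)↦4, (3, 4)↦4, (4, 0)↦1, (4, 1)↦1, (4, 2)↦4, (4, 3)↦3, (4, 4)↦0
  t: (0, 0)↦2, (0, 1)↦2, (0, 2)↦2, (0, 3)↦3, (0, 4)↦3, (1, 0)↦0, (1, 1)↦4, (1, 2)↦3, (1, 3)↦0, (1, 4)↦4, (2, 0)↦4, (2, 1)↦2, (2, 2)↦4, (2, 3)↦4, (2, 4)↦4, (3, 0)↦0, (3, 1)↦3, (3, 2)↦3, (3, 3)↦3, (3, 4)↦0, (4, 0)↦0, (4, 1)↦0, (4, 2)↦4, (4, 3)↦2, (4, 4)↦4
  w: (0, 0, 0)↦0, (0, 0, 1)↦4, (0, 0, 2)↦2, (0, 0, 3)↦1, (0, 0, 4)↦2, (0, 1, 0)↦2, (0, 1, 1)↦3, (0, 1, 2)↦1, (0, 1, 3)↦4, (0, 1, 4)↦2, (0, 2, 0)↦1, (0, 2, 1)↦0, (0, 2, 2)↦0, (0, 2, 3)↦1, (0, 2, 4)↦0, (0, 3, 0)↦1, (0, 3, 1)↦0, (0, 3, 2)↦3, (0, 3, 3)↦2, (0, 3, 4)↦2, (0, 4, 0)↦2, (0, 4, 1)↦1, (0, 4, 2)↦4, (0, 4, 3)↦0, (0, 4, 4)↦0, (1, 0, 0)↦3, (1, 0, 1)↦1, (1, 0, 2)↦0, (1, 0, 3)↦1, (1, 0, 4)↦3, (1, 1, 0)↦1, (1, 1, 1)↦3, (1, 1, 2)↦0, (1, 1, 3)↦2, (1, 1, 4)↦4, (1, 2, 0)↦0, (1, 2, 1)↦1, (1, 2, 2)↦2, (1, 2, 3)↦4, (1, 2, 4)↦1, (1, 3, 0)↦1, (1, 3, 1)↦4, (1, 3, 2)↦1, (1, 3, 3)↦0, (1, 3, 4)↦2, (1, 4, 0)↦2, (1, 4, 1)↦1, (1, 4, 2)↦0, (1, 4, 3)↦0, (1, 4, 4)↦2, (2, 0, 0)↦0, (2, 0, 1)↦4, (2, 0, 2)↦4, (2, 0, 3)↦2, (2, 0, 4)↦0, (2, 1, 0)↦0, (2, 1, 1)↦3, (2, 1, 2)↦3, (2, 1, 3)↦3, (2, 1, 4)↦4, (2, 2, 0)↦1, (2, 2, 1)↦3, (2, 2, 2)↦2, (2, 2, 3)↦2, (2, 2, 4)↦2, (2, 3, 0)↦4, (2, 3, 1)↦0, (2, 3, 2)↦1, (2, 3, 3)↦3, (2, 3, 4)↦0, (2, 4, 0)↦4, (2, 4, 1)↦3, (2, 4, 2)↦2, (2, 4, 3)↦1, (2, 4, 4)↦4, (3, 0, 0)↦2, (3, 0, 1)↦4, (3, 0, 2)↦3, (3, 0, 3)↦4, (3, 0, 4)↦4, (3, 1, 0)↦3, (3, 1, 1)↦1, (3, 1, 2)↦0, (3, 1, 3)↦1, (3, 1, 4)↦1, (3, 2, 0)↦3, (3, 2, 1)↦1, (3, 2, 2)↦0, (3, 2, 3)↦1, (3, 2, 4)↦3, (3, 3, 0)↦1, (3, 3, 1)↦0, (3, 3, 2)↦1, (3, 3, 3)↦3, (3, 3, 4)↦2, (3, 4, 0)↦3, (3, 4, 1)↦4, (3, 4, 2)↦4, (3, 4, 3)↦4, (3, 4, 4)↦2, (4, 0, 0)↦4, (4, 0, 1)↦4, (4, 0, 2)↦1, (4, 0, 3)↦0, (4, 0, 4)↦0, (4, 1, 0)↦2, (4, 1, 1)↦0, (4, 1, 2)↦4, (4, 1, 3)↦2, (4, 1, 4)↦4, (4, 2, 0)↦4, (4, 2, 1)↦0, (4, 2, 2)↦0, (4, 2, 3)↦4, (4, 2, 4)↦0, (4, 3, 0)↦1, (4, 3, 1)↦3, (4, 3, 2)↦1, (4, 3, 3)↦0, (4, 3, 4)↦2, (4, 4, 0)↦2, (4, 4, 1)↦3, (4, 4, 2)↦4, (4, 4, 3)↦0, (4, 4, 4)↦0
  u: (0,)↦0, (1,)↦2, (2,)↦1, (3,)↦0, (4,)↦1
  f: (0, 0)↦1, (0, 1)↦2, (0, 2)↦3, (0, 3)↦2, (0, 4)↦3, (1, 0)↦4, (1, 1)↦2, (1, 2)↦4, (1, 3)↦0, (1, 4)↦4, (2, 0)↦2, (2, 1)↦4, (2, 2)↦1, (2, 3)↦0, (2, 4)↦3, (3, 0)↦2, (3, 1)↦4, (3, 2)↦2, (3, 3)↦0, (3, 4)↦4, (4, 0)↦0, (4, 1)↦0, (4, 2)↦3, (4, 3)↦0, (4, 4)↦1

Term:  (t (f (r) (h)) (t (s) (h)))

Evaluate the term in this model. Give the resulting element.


  r = 2
  h = 0
  (f (r) (h)) = f(2, 0) = 2
  s = 2
  h = 0
  (t (s) (h)) = t(2, 0) = 4
  (t (f (r) (h)) (t (s) (h))) = t(2, 4) = 4

value = 4


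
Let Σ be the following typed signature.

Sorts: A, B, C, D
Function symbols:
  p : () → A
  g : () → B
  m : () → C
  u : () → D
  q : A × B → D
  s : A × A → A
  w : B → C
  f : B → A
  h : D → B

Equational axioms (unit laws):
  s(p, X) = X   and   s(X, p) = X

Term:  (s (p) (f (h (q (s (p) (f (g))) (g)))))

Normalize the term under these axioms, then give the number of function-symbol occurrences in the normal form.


1. (s (p) (f (h (q (s (p) (f (g))) (g)))))  →  (f (h (q (s (p) (f (g))) (g))))
2. (f (h (q (s (p) (f (g))) (g))))  →  (f (h (q (f (g)) (g))))
normal form: (f (h (q (f (g)) (g))))

size = 6


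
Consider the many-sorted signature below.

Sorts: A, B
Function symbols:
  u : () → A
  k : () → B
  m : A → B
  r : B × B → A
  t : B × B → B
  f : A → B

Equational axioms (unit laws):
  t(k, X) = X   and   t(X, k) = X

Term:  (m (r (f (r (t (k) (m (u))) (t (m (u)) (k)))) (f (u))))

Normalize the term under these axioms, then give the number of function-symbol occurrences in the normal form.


1. (m (r (f (r (t (k) (m (u))) (t (m (u)) (k)))) (f (u))))  →  (m (r (f (r (m (u)) (t (m (u)) (k)))) (f (u))))
2. (m (r (f (r (m (u)) (t (m (u)) (k)))) (f (u))))  →  (m (r (f (r (m (u)) (m (u)))) (f (u))))
normal form: (m (r (f (r (m (u)) (m (u)))) (f (u))))

size = 10


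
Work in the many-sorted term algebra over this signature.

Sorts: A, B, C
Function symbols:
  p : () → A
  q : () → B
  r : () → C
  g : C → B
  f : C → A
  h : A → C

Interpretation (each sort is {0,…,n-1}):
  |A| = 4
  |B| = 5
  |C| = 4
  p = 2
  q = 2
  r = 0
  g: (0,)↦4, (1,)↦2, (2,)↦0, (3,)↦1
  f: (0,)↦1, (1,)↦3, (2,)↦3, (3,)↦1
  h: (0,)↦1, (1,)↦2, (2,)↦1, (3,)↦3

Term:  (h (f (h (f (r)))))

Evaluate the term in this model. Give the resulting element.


  r = 0
  (f (r)) = f(0,) = 1
  (h (f (r))) = h(1,) = 2
  (f (h (f (r)))) = f(2,) = 3
  (h (f (h (f (r))))) = h(3,) = 3

value = 3


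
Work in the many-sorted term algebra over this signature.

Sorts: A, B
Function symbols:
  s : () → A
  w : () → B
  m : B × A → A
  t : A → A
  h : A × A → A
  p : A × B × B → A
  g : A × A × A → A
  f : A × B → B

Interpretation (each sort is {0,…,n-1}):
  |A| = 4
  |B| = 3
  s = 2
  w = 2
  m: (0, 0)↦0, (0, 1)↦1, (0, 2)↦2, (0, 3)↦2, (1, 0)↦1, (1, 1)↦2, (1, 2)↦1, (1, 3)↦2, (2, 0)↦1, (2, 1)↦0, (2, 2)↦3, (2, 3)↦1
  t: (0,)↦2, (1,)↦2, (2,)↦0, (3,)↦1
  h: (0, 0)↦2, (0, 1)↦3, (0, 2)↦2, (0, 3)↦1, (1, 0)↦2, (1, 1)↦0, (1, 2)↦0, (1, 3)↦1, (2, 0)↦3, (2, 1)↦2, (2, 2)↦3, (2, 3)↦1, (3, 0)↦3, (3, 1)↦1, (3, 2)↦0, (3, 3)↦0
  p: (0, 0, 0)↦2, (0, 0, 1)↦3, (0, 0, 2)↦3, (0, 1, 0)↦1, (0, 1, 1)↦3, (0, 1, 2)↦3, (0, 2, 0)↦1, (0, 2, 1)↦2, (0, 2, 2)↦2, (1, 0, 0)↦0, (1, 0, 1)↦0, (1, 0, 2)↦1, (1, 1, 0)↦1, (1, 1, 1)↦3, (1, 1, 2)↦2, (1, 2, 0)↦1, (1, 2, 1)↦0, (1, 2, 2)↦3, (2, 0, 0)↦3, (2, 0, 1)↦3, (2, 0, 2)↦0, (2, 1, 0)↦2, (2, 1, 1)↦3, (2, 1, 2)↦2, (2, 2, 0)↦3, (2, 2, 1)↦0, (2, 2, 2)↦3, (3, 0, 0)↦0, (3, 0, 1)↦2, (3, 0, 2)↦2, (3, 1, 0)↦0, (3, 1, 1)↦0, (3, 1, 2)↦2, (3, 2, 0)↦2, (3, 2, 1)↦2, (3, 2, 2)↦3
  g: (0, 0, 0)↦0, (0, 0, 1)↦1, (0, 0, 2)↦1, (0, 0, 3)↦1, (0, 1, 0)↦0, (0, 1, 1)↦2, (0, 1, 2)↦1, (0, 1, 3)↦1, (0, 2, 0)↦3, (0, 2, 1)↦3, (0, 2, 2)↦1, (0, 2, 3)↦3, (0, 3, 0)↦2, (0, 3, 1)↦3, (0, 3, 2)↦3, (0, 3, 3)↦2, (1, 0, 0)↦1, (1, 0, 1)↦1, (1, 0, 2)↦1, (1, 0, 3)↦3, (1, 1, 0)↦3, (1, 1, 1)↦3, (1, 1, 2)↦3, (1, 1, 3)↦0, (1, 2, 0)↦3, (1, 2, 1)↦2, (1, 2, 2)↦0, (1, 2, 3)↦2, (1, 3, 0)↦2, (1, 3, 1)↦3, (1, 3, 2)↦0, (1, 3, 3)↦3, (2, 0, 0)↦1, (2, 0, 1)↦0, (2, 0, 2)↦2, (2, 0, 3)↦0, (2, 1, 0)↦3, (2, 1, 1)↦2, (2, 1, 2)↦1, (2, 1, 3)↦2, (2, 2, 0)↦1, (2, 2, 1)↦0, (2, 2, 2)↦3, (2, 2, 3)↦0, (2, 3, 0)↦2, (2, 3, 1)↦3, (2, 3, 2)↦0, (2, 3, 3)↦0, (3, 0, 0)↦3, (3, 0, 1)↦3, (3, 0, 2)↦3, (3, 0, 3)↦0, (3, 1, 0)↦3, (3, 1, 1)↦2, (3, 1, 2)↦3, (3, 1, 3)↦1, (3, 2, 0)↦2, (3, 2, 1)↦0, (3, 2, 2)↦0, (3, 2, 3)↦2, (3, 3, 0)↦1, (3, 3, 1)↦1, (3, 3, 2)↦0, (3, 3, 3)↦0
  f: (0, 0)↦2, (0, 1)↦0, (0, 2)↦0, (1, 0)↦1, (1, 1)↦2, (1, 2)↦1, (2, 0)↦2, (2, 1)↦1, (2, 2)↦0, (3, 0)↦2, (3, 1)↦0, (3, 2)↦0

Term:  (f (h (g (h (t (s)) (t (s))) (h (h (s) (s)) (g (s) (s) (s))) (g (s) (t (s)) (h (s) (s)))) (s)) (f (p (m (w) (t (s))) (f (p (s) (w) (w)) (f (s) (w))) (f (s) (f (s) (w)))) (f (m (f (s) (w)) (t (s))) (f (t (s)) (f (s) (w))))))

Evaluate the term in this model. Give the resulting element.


value = 0

  s = 2
  (t (s)) = t(2,) = 0
  s = 2
  (t (s)) = t(2,) = 0
  (h (t (s)) (t (s))) = h(0, 0) = 2
  s = 2
  s = 2
  (h (s) (s)) = h(2, 2) = 3
  s = 2
  s = 2
  s = 2
  (g (s) (s) (s)) = g(2, 2, 2) = 3
  (h (h (s) (s)) (g (s) (s) (s))) = h(3, 3) = 0
  s = 2
  s = 2
  (t (s)) = t(2,) = 0
  s = 2
  s = 2
  (h (s) (s)) = h(2, 2) = 3
  (g (s) (t (s)) (h (s) (s))) = g(2, 0, 3) = 0
  (g (h (t (s)) (t (s))) (h (h (s) (s)) (g (s) (s) (s))) (g (s) (t (s)) (h (s) (s)))) = g(2, 0, 0) = 1
  s = 2
  (h (g (h (t (s)) (t (s))) (h (h (s) (s)) (g (s) (s) (s))) (g (s) (t (s)) (h (s) (s)))) (s)) = h(1, 2) = 0
  w = 2
  s = 2
  (t (s)) = t(2,) = 0
  (m (w) (t (s))) = m(2, 0) = 1
  s = 2
  w = 2
  w = 2
  (p (s) (w) (w)) = p(2, 2, 2) = 3
  s = 2
  w = 2
  (f (s) (w)) = f(2, 2) = 0
  (f (p (s) (w) (w)) (f (s) (w))) = f(3, 0) = 2
  s = 2
  s = 2
  w = 2
  (f (s) (w)) = f(2, 2) = 0
  (f (s) (f (s) (w))) = f(2, 0) = 2
  (p (m (w) (t (s))) (f (p (s) (w) (w)) (f (s) (w))) (f (s) (f (s) (w)))) = p(1, 2, 2) = 3
  s = 2
  w = 2
  (f (s) (w)) = f(2, 2) = 0
  s = 2
  (t (s)) = t(2,) = 0
  (m (f (s) (w)) (t (s))) = m(0, 0) = 0
  s = 2
  (t (s)) = t(2,) = 0
  s = 2
  w = 2
  (f (s) (w)) = f(2, 2) = 0
  (f (t (s)) (f (s) (w))) = f(0, 0) = 2
  (f (m (f (s) (w)) (t (s))) (f (t (s)) (f (s) (w)))) = f(0, 2) = 0
  (f (p (m (w) (t (s))) (f (p (s) (w) (w)) (f (s) (w))) (f (s) (f (s) (w)))) (f (m (f (s) (w)) (t (s))) (f (t (s)) (f (s) (w))))) = f(3, 0) = 2
  (f (h (g (h (t (s)) (t (s))) (h (h (s) (s)) (g (s) (s) (s))) (g (s) (t (s)) (h (s) (s)))) (s)) (f (p (m (w) (t (s))) (f (p (s) (w) (w)) (f (s) (w))) (f (s) (f (s) (w)))) (f (m (f (s) (w)) (t (s))) (f (t (s)) (f (s) (w)))))) = f(0, 2) = 0


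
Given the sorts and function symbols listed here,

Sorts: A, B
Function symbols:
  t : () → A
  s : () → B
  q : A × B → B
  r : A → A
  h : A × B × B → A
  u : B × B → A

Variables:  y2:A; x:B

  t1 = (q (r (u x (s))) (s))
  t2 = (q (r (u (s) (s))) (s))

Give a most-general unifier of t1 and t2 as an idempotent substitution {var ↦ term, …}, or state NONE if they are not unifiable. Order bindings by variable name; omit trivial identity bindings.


{x ↦ (s)}


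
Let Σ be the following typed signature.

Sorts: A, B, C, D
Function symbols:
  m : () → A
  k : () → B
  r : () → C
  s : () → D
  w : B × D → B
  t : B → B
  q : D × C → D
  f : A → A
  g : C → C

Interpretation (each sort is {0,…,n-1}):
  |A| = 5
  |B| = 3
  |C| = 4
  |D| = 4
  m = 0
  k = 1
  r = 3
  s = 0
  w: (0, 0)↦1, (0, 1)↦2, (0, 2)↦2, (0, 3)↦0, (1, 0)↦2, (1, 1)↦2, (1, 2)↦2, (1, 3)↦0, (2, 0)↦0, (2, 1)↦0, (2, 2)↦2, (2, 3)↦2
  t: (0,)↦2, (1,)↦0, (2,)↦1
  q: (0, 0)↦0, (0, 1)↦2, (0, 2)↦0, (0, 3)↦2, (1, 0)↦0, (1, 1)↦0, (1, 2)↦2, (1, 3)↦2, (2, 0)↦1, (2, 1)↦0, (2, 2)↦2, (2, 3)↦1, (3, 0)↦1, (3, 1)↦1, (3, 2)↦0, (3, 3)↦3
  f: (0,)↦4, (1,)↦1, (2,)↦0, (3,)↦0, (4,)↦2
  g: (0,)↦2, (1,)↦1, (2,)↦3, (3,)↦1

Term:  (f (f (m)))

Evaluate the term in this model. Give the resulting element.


  m = 0
  (f (m)) = f(0,) = 4
  (f (f (m))) = f(4,) = 2

value = 2


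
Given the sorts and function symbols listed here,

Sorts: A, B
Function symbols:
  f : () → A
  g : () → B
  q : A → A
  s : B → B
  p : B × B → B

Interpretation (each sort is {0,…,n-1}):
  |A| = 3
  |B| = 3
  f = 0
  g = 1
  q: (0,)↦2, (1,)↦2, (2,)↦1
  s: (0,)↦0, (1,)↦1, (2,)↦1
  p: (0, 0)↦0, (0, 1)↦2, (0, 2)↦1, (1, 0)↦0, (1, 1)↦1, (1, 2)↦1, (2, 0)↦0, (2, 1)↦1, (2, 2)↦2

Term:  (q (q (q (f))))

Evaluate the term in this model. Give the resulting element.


  f = 0
  (q (f)) = q(0,) = 2
  (q (q (f))) = q(2,) = 1
  (q (q (q (f)))) = q(1,) = 2

value = 2


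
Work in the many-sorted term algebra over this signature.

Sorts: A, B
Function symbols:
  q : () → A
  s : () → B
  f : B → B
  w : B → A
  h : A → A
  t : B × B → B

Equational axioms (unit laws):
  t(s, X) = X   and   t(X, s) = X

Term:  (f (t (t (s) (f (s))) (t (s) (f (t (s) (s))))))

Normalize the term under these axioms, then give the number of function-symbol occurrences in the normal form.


size = 6

1. (f (t (t (s) (f (s))) (t (s) (f (t (s) (s))))))  →  (f (t (f (s)) (t (s) (f (t (s) (s))))))
2. (f (t (f (s)) (t (s) (f (t (s) (s))))))  →  (f (t (f (s)) (f (t (s) (s)))))
3. (f (t (f (s)) (f (t (s) (s)))))  →  (f (t (f (s)) (f (s))))
normal form: (f (t (f (s)) (f (s))))


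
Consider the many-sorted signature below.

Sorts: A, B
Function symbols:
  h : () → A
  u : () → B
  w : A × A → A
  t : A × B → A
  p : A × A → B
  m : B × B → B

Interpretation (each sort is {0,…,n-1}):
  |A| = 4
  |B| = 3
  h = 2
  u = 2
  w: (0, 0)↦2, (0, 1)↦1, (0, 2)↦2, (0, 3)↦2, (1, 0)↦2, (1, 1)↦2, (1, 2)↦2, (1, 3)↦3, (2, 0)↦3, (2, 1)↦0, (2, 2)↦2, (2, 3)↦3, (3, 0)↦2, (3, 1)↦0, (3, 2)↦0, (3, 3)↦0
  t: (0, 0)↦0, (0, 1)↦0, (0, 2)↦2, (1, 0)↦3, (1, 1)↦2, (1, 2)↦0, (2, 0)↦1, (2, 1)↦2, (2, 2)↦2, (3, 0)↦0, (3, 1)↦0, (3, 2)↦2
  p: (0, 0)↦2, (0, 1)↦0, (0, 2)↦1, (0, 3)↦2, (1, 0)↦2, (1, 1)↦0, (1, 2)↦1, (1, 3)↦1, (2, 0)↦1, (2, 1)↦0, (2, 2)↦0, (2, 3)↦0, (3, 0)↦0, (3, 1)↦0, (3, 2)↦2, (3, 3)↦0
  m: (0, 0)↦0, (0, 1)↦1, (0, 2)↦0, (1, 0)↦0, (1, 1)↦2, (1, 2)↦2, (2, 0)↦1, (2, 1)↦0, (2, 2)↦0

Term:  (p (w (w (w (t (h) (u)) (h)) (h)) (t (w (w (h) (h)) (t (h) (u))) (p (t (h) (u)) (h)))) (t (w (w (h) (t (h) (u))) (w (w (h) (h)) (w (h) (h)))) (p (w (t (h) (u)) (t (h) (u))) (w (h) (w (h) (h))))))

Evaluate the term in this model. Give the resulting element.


  h = 2
  u = 2
  (t (h) (u)) = t(2, 2) = 2
  h = 2
  (w (t (h) (u)) (h)) = w(2, 2) = 2
  h = 2
  (w (w (t (h) (u)) (h)) (h)) = w(2, 2) = 2
  h = 2
  h = 2
  (w (h) (h)) = w(2, 2) = 2
  h = 2
  u = 2
  (t (h) (u)) = t(2, 2) = 2
  (w (w (h) (h)) (t (h) (u))) = w(2, 2) = 2
  h = 2
  u = 2
  (t (h) (u)) = t(2, 2) = 2
  h = 2
  (p (t (h) (u)) (h)) = p(2, 2) = 0
  (t (w (w (h) (h)) (t (h) (u))) (p (t (h) (u)) (h))) = t(2, 0) = 1
  (w (w (w (t (h) (u)) (h)) (h)) (t (w (w (h) (h)) (t (h) (u))) (p (t (h) (u)) (h)))) = w(2, 1) = 0
  h = 2
  h = 2
  u = 2
  (t (h) (u)) = t(2, 2) = 2
  (w (h) (t (h) (u))) = w(2, 2) = 2
  h = 2
  h = 2
  (w (h) (h)) = w(2, 2) = 2
  h = 2
  h = 2
  (w (h) (h)) = w(2, 2) = 2
  (w (w (h) (h)) (w (h) (h))) = w(2, 2) = 2
  (w (w (h) (t (h) (u))) (w (w (h) (h)) (w (h) (h)))) = w(2, 2) = 2
  h = 2
  u = 2
  (t (h) (u)) = t(2, 2) = 2
  h = 2
  u = 2
  (t (h) (u)) = t(2, 2) = 2
  (w (t (h) (u)) (t (h) (u))) = w(2, 2) = 2
  h = 2
  h = 2
  h = 2
  (w (h) (h)) = w(2, 2) = 2
  (w (h) (w (h) (h))) = w(2, 2) = 2
  (p (w (t (h) (u)) (t (h) (u))) (w (h) (w (h) (h)))) = p(2, 2) = 0
  (t (w (w (h) (t (h) (u))) (w (w (h) (h)) (w (h) (h)))) (p (w (t (h) (u)) (t (h) (u))) (w (h) (w (h) (h))))) = t(2, 0) = 1
  (p (w (w (w (t (h) (u)) (h)) (h)) (t (w (w (h) (h)) (t (h) (u))) (p (t (h) (u)) (h)))) (t (w (w (h) (t (h) (u))) (w (w (h) (h)) (w (h) (h)))) (p (w (t (h) (u)) (t (h) (u))) (w (h) (w (h) (h)))))) = p(0, 1) = 0

value = 0


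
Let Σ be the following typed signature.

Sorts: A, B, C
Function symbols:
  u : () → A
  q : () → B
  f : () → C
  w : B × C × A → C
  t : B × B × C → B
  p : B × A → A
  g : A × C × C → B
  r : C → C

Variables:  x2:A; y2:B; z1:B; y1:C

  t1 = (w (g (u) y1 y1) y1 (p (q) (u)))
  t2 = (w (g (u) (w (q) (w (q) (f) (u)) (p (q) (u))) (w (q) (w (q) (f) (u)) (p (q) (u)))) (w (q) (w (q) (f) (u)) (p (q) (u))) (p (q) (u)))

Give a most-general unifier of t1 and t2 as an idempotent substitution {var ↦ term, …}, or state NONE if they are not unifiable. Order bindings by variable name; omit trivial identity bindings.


{y1 ↦ (w (q) (w (q) (f) (u)) (p (q) (u)))}


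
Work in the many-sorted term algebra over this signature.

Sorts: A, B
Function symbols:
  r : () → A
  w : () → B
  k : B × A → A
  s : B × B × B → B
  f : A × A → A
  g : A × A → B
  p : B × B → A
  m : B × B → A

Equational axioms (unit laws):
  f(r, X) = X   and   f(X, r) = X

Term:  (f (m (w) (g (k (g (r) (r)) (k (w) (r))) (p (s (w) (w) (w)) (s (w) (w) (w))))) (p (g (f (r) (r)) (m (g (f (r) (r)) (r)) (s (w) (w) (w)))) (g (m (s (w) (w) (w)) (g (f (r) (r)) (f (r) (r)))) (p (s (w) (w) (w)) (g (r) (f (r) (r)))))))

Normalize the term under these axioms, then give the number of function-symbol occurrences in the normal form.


size = 48

1. (f (m (w) (g (k (g (r) (r)) (k (w) (r))) (p (s (w) (w) (w)) (s (w) (w) (w))))) (p (g (f (r) (r)) (m (g (f (r) (r)) (r)) (s (w) (w) (w)))) (g (m (s (w) (w) (w)) (g (f (r) (r)) (f (r) (r)))) (p (s (w) (w) (w)) (g (r) (f (r) (r)))))))  →  (f (m (w) (g (k (g (r) (r)) (k (w) (r))) (p (s (w) (w) (w)) (s (w) (w) (w))))) (p (g (r) (m (g (f (r) (r)) (r)) (s (w) (w) (w)))) (g (m (s (w) (w) (w)) (g (f (r) (r)) (f (r) (r)))) (p (s (w) (w) (w)) (g (r) (f (r) (r)))))))
2. (f (m (w) (g (k (g (r) (r)) (k (w) (r))) (p (s (w) (w) (w)) (s (w) (w) (w))))) (p (g (r) (m (g (f (r) (r)) (r)) (s (w) (w) (w)))) (g (m (s (w) (w) (w)) (g (f (r) (r)) (f (r) (r)))) (p (s (w) (w) (w)) (g (r) (f (r) (r)))))))  →  (f (m (w) (g (k (g (r) (r)) (k (w) (r))) (p (s (w) (w) (w)) (s (w) (w) (w))))) (p (g (r) (m (g (r) (r)) (s (w) (w) (w)))) (g (m (s (w) (w) (w)) (g (f (r) (r)) (f (r) (r)))) (p (s (w) (w) (w)) (g (r) (f (r) (r)))))))
3. (f (m (w) (g (k (g (r) (r)) (k (w) (r))) (p (s (w) (w) (w)) (s (w) (w) (w))))) (p (g (r) (m (g (r) (r)) (s (w) (w) (w)))) (g (m (s (w) (w) (w)) (g (f (r) (r)) (f (r) (r)))) (p (s (w) (w) (w)) (g (r) (f (r) (r)))))))  →  (f (m (w) (g (k (g (r) (r)) (k (w) (r))) (p (s (w) (w) (w)) (s (w) (w) (w))))) (p (g (r) (m (g (r) (r)) (s (w) (w) (w)))) (g (m (s (w) (w) (w)) (g (r) (f (r) (r)))) (p (s (w) (w) (w)) (g (r) (f (r) (r)))))))
4. (f (m (w) (g (k (g (r) (r)) (k (w) (r))) (p (s (w) (w) (w)) (s (w) (w) (w))))) (p (g (r) (m (g (r) (r)) (s (w) (w) (w)))) (g (m (s (w) (w) (w)) (g (r) (f (r) (r)))) (p (s (w) (w) (w)) (g (r) (f (r) (r)))))))  →  (f (m (w) (g (k (g (r) (r)) (k (w) (r))) (p (s (w) (w) (w)) (s (w) (w) (w))))) (p (g (r) (m (g (r) (r)) (s (w) (w) (w)))) (g (m (s (w) (w) (w)) (g (r) (r))) (p (s (w) (w) (w)) (g (r) (f (r) (r)))))))
5. (f (m (w) (g (k (g (r) (r)) (k (w) (r))) (p (s (w) (w) (w)) (s (w) (w) (w))))) (p (g (r) (m (g (r) (r)) (s (w) (w) (w)))) (g (m (s (w) (w) (w)) (g (r) (r))) (p (s (w) (w) (w)) (g (r) (f (r) (r)))))))  →  (f (m (w) (g (k (g (r) (r)) (k (w) (r))) (p (s (w) (w) (w)) (s (w) (w) (w))))) (p (g (r) (m (g (r) (r)) (s (w) (w) (w)))) (g (m (s (w) (w) (w)) (g (r) (r))) (p (s (w) (w) (w)) (g (r) (r))))))
normal form: (f (m (w) (g (k (g (r) (r)) (k (w) (r))) (p (s (w) (w) (w)) (s (w) (w) (w))))) (p (g (r) (m (g (r) (r)) (s (w) (w) (w)))) (g (m (s (w) (w) (w)) (g (r) (r))) (p (s (w) (w) (w)) (g (r) (r))))))


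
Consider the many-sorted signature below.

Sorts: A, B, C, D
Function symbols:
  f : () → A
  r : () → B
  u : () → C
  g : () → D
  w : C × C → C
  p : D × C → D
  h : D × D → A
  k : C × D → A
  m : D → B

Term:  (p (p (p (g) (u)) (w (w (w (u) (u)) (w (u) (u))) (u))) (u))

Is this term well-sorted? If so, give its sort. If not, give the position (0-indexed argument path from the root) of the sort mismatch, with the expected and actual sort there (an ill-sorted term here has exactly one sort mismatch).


well-sorted; sort = D

      (g) : D
      (u) : C
    (p (g) (u)) : D
          (u) : C
          (u) : C
        (w (u) (u)) : C
          (u) : C
          (u) : C
        (w (u) (u)) : C
      (w (w (u) (u)) (w (u) (u))) : C
      (u) : C
    (w (w (w (u) (u)) (w (u) (u))) (u)) : C
  (p (p (g) (u)) (w (w (w (u) (u)) (w (u) (u))) (u))) : D
  (u) : C
(p (p (p (g) (u)) (w (w (w (u) (u)) (w (u) (u))) (u))) (u)) : D


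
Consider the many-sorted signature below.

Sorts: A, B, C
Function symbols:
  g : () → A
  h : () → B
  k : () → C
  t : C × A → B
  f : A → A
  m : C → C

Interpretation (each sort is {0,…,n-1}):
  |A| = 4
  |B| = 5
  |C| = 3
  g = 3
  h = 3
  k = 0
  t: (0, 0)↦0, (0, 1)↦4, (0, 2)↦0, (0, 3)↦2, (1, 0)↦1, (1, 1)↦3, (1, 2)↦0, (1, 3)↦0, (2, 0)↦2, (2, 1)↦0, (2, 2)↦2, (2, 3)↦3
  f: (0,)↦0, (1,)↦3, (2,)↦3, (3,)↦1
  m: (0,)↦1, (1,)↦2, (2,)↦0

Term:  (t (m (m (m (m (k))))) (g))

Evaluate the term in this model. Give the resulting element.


  k = 0
  (m (k)) = m(0,) = 1
  (m (m (k))) = m(1,) = 2
  (m (m (m (k)))) = m(2,) = 0
  (m (m (m (m (k))))) = m(0,) = 1
  g = 3
  (t (m (m (m (m (k))))) (g)) = t(1, 3) = 0

value = 0
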